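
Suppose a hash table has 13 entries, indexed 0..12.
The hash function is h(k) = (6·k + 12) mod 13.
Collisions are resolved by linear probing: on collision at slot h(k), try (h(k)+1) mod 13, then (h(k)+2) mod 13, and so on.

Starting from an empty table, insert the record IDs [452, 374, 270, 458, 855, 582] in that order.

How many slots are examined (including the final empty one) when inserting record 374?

2

Insert 452: h=7, slot 7 empty → index 7.
Insert 374: h=7, slot 7 occupied → index 8.
Insert 270: h=7, slots 7,8 occupied → index 9.
Insert 458: h=4, slot 4 empty → index 4.
Insert 855: h=7, slots 7,8,9 occupied → index 10.
Insert 582: h=7, slots 7,8,9,10 occupied → index 11.
Table: [—, —, —, —, 458, —, —, 452, 374, 270, 855, 582, —]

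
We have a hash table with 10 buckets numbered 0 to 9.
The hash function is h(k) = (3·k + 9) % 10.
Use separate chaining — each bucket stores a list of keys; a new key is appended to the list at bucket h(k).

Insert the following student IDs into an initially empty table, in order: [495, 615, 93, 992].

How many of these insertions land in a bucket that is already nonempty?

1

495 -> bucket 4
615 -> bucket 4 (collision)
93 -> bucket 8
992 -> bucket 5
Final buckets:
0: -
1: -
2: -
3: -
4: 495 -> 615
5: 992
6: -
7: -
8: 93
9: -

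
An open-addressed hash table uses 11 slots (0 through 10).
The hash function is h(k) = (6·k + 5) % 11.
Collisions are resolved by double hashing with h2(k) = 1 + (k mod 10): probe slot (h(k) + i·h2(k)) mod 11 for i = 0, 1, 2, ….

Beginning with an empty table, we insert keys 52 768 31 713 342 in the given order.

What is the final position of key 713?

8

52: h=9 => slot 9
768: h=4 => slot 4
31: h=4, h2=2, probe 4,6 => slot 6
713: h=4, h2=4, probe 4,8 => slot 8
342: h=0 => slot 0
Table: [342, —, —, —, 768, —, 31, —, 713, 52, —]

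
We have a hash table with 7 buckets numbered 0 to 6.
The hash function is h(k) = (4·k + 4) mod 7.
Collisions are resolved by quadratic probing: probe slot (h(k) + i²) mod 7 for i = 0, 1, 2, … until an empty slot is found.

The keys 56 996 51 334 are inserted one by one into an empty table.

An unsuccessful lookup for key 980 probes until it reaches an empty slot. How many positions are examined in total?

56: h=4 => slot 4
996: h=5 => slot 5
51: h=5, probe 5,6 => slot 6
334: h=3 => slot 3
Table: [_, _, _, 334, 56, 996, 51]
Lookup 980: h=4, probe 4,5,1 → slot 1 empty, not found.

3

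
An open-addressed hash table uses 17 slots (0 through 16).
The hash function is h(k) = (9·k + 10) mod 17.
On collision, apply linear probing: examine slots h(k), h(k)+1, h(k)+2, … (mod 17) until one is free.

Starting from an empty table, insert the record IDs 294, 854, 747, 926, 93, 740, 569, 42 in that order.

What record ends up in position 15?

93

Insert 294: h=4, slot 4 empty -> index 4.
Insert 854: h=12, slot 12 empty -> index 12.
Insert 747: h=1, slot 1 empty -> index 1.
Insert 926: h=14, slot 14 empty -> index 14.
Insert 93: h=14, slot 14 occupied -> index 15.
Insert 740: h=6, slot 6 empty -> index 6.
Insert 569: h=14, slots 14,15 occupied -> index 16.
Insert 42: h=14, slots 14,15,16 occupied -> index 0.
Table: [42, 747, ∅, ∅, 294, ∅, 740, ∅, ∅, ∅, ∅, ∅, 854, ∅, 926, 93, 569]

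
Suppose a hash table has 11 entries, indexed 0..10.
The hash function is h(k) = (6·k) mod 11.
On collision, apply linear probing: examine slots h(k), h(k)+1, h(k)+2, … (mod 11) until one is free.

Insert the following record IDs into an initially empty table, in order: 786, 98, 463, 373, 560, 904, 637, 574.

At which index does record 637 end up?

10

Insert 786: h=8, slot 8 empty -> index 8.
Insert 98: h=5, slot 5 empty -> index 5.
Insert 463: h=6, slot 6 empty -> index 6.
Insert 373: h=5, slots 5,6 occupied -> index 7.
Insert 560: h=5, slots 5,6,7,8 occupied -> index 9.
Insert 904: h=1, slot 1 empty -> index 1.
Insert 637: h=5, slots 5,6,7,8,9 occupied -> index 10.
Insert 574: h=1, slot 1 occupied -> index 2.
Table: [., 904, 574, ., ., 98, 463, 373, 786, 560, 637]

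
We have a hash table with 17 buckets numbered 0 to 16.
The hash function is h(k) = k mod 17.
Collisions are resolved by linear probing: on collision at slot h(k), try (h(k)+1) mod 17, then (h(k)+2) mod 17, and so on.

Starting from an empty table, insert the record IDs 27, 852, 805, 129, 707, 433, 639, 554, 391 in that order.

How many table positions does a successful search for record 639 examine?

4

Insert 27: h=10, slot 10 empty => index 10.
Insert 852: h=2, slot 2 empty => index 2.
Insert 805: h=6, slot 6 empty => index 6.
Insert 129: h=10, slot 10 occupied => index 11.
Insert 707: h=10, slots 10,11 occupied => index 12.
Insert 433: h=8, slot 8 empty => index 8.
Insert 639: h=10, slots 10,11,12 occupied => index 13.
Insert 554: h=10, slots 10,11,12,13 occupied => index 14.
Insert 391: h=0, slot 0 empty => index 0.
Table: [391, ., 852, ., ., ., 805, ., 433, ., 27, 129, 707, 639, 554, ., .]
Lookup 639: h=10, probe 10,11,12,13 → found at 13.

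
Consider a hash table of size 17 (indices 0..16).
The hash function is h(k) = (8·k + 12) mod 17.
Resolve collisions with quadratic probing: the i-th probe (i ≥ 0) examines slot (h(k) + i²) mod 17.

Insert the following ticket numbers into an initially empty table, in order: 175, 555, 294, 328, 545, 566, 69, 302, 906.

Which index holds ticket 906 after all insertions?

Insert 175: h=1, slot 1 empty -> index 1.
Insert 555: h=15, slot 15 empty -> index 15.
Insert 294: h=1, slot 1 occupied -> index 2.
Insert 328: h=1, slots 1,2 occupied -> index 5.
Insert 545: h=3, slot 3 empty -> index 3.
Insert 566: h=1, slots 1,2,5 occupied -> index 10.
Insert 69: h=3, slot 3 occupied -> index 4.
Insert 302: h=14, slot 14 empty -> index 14.
Insert 906: h=1, slots 1,2,5,10 occupied -> index 0.
Table: [906, 175, 294, 545, 69, 328, ., ., ., ., 566, ., ., ., 302, 555, .]

0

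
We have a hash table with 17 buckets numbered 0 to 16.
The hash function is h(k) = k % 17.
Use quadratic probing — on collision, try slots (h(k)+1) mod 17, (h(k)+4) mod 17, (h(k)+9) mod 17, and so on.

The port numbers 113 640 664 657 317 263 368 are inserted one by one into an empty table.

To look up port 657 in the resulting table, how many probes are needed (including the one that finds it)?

3

113: h=11 → slot 11
640: h=11, probe 11,12 → slot 12
664: h=1 → slot 1
657: h=11, probe 11,12,15 → slot 15
317: h=11, probe 11,12,15,3 → slot 3
263: h=8 → slot 8
368: h=11, probe 11,12,15,3,10 → slot 10
Table: [∅, 664, ∅, 317, ∅, ∅, ∅, ∅, 263, ∅, 368, 113, 640, ∅, ∅, 657, ∅]
Lookup 657: h=11, probe 11,12,15 → found at 15.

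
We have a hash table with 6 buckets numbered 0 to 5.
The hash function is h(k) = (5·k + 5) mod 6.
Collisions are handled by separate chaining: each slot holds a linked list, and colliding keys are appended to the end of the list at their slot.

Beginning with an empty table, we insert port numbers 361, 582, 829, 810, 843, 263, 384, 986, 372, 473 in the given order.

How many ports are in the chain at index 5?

4

Insert 361: h=4, bucket 4 empty → new chain.
Insert 582: h=5, bucket 5 empty → new chain.
Insert 829: h=4, bucket 4 nonempty → append to chain.
Insert 810: h=5, bucket 5 nonempty → append to chain.
Insert 843: h=2, bucket 2 empty → new chain.
Insert 263: h=0, bucket 0 empty → new chain.
Insert 384: h=5, bucket 5 nonempty → append to chain.
Insert 986: h=3, bucket 3 empty → new chain.
Insert 372: h=5, bucket 5 nonempty → append to chain.
Insert 473: h=0, bucket 0 nonempty → append to chain.
Final buckets:
0: 263 -> 473
1: —
2: 843
3: 986
4: 361 -> 829
5: 582 -> 810 -> 384 -> 372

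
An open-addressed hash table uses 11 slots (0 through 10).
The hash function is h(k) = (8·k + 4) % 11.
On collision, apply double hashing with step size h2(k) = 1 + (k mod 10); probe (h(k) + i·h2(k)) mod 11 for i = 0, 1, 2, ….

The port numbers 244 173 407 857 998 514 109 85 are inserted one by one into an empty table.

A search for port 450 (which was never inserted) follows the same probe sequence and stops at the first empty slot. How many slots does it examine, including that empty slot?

4

244: h=9 -> slot 9
173: h=2 -> slot 2
407: h=4 -> slot 4
857: h=7 -> slot 7
998: h=2, h2=9, probe 2,0 -> slot 0
514: h=2, h2=5, probe 2,7,1 -> slot 1
109: h=7, h2=10, probe 7,6 -> slot 6
85: h=2, h2=6, probe 2,8 -> slot 8
Table: [998, 514, 173, ., 407, ., 109, 857, 85, 244, .]
Lookup 450: h=7, h2=1, probe 7,8,9,10 → slot 10 empty, not found.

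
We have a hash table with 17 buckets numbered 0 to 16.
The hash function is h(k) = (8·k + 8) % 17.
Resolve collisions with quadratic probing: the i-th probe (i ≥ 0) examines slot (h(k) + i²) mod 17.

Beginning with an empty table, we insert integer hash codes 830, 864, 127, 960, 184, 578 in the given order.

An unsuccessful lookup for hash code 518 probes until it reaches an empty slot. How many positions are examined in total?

4

Insert 830: h=1, slot 1 empty → index 1.
Insert 864: h=1, slot 1 occupied → index 2.
Insert 127: h=4, slot 4 empty → index 4.
Insert 960: h=4, slot 4 occupied → index 5.
Insert 184: h=1, slots 1,2,5 occupied → index 10.
Insert 578: h=8, slot 8 empty → index 8.
Table: [∅, 830, 864, ∅, 127, 960, ∅, ∅, 578, ∅, 184, ∅, ∅, ∅, ∅, ∅, ∅]
Lookup 518: h=4, probe 4,5,8,13 → slot 13 empty, not found.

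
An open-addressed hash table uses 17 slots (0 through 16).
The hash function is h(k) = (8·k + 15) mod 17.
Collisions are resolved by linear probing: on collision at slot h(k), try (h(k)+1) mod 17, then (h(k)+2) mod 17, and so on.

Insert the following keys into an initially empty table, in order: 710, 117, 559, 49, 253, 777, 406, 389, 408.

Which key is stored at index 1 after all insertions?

559

710 hashes to 0; slot 0 is free => place at 0.
117 hashes to 16; slot 16 is free => place at 16.
559 hashes to 16; 16,0 taken => place at 1.
49 hashes to 16; 16,0,1 taken => place at 2.
253 hashes to 16; 16,0,1,2 taken => place at 3.
777 hashes to 9; slot 9 is free => place at 9.
406 hashes to 16; 16,0,1,2,3 taken => place at 4.
389 hashes to 16; 16,0,1,2,3,4 taken => place at 5.
408 hashes to 15; slot 15 is free => place at 15.
Table: [710, 559, 49, 253, 406, 389, -, -, -, 777, -, -, -, -, -, 408, 117]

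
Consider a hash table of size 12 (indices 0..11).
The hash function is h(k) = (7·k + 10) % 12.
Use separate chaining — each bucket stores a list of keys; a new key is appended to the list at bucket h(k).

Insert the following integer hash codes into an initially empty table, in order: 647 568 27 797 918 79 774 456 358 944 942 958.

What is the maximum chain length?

3

647 → bucket 3
568 → bucket 2
27 → bucket 7
797 → bucket 9
918 → bucket 4
79 → bucket 11
774 → bucket 4 (collision)
456 → bucket 10
358 → bucket 8
944 → bucket 6
942 → bucket 4 (collision)
958 → bucket 8 (collision)
Final buckets:
0: —
1: —
2: 568
3: 647
4: 918 -> 774 -> 942
5: —
6: 944
7: 27
8: 358 -> 958
9: 797
10: 456
11: 79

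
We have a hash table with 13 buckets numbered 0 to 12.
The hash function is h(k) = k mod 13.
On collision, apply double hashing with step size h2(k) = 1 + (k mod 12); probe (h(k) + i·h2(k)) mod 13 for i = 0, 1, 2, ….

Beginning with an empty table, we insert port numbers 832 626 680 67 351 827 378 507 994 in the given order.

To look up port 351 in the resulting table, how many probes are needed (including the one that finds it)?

832: h=0 -> slot 0
626: h=2 -> slot 2
680: h=4 -> slot 4
67: h=2, h2=8, probe 2,10 -> slot 10
351: h=0, h2=4, probe 0,4,8 -> slot 8
827: h=8, h2=12, probe 8,7 -> slot 7
378: h=1 -> slot 1
507: h=0, h2=4, probe 0,4,8,12 -> slot 12
994: h=6 -> slot 6
Table: [832, 378, 626, _, 680, _, 994, 827, 351, _, 67, _, 507]
Lookup 351: h=0, h2=4, probe 0,4,8 → found at 8.

3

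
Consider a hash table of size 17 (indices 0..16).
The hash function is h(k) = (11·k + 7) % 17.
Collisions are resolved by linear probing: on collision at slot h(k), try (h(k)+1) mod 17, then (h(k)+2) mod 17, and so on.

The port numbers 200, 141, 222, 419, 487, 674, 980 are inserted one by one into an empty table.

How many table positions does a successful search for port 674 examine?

4

Insert 200: h=14, slot 14 empty => index 14.
Insert 141: h=11, slot 11 empty => index 11.
Insert 222: h=1, slot 1 empty => index 1.
Insert 419: h=9, slot 9 empty => index 9.
Insert 487: h=9, slot 9 occupied => index 10.
Insert 674: h=9, slots 9,10,11 occupied => index 12.
Insert 980: h=9, slots 9,10,11,12 occupied => index 13.
Table: [., 222, ., ., ., ., ., ., ., 419, 487, 141, 674, 980, 200, ., .]
Lookup 674: h=9, probe 9,10,11,12 → found at 12.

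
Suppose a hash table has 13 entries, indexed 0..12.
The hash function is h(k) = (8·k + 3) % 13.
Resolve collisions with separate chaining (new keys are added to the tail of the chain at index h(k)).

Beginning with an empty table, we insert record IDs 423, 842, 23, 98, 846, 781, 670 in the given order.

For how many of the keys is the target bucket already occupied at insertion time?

4

423 -> bucket 7
842 -> bucket 5
23 -> bucket 5 (collision)
98 -> bucket 7 (collision)
846 -> bucket 11
781 -> bucket 11 (collision)
670 -> bucket 7 (collision)
Final buckets:
0: .
1: .
2: .
3: .
4: .
5: 842 -> 23
6: .
7: 423 -> 98 -> 670
8: .
9: .
10: .
11: 846 -> 781
12: .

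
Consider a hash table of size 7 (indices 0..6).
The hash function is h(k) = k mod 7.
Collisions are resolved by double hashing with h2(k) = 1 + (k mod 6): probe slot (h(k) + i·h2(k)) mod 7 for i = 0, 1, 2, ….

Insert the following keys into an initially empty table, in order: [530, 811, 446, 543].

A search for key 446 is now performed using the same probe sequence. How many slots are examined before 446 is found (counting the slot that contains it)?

530: h=5 => slot 5
811: h=6 => slot 6
446: h=5, h2=3, probe 5,1 => slot 1
543: h=4 => slot 4
Table: [-, 446, -, -, 543, 530, 811]
Lookup 446: h=5, h2=3, probe 5,1 → found at 1.

2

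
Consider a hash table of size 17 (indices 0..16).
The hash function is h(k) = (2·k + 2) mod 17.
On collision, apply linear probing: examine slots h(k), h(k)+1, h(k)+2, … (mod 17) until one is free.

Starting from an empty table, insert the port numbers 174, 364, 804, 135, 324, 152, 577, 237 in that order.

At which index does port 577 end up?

174: h=10 => slot 10
364: h=16 => slot 16
804: h=12 => slot 12
135: h=0 => slot 0
324: h=4 => slot 4
152: h=0, probe 0,1 => slot 1
577: h=0, probe 0,1,2 => slot 2
237: h=0, probe 0,1,2,3 => slot 3
Table: [135, 152, 577, 237, 324, _, _, _, _, _, 174, _, 804, _, _, _, 364]

2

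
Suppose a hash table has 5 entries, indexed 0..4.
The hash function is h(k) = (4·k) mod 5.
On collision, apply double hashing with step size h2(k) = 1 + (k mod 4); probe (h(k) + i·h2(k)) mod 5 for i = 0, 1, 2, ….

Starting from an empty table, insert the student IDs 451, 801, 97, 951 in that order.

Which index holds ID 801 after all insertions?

Insert 451: h=4, slot 4 empty -> index 4.
Insert 801: h=4, h2=2, slot 4 occupied -> index 1.
Insert 97: h=3, slot 3 empty -> index 3.
Insert 951: h=4, h2=4, slots 4,3 occupied -> index 2.
Table: [-, 801, 951, 97, 451]

1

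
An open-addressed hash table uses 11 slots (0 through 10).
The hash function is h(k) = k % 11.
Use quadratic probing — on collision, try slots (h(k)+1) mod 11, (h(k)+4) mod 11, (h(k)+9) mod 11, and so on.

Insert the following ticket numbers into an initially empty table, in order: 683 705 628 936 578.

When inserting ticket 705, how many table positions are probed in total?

683 hashes to 1; slot 1 is free => place at 1.
705 hashes to 1; 1 taken => place at 2.
628 hashes to 1; 1,2 taken => place at 5.
936 hashes to 1; 1,2,5 taken => place at 10.
578 hashes to 6; slot 6 is free => place at 6.
Table: [., 683, 705, ., ., 628, 578, ., ., ., 936]

2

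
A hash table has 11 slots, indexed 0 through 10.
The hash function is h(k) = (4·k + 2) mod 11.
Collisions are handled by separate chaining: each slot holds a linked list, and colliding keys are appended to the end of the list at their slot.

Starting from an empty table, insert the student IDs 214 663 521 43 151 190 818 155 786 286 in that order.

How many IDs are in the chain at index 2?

Insert 214: h=0, bucket 0 empty → new chain.
Insert 663: h=3, bucket 3 empty → new chain.
Insert 521: h=7, bucket 7 empty → new chain.
Insert 43: h=9, bucket 9 empty → new chain.
Insert 151: h=1, bucket 1 empty → new chain.
Insert 190: h=3, bucket 3 nonempty → append to chain.
Insert 818: h=7, bucket 7 nonempty → append to chain.
Insert 155: h=6, bucket 6 empty → new chain.
Insert 786: h=0, bucket 0 nonempty → append to chain.
Insert 286: h=2, bucket 2 empty → new chain.
Final buckets:
0: 214 -> 786
1: 151
2: 286
3: 663 -> 190
4: .
5: .
6: 155
7: 521 -> 818
8: .
9: 43
10: .

1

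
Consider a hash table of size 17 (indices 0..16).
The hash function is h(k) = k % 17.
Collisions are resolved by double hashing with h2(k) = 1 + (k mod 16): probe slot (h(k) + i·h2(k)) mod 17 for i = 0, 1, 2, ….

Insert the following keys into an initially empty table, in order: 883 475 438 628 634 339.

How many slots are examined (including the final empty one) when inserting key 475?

2

Insert 883: h=16, slot 16 empty -> index 16.
Insert 475: h=16, h2=12, slot 16 occupied -> index 11.
Insert 438: h=13, slot 13 empty -> index 13.
Insert 628: h=16, h2=5, slot 16 occupied -> index 4.
Insert 634: h=5, slot 5 empty -> index 5.
Insert 339: h=16, h2=4, slot 16 occupied -> index 3.
Table: [_, _, _, 339, 628, 634, _, _, _, _, _, 475, _, 438, _, _, 883]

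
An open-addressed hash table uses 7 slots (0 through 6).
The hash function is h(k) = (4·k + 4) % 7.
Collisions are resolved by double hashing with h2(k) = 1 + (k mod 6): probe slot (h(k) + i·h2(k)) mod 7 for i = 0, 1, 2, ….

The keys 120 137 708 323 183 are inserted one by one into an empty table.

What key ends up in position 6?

137

120 hashes to 1; slot 1 is free → place at 1.
137 hashes to 6; slot 6 is free → place at 6.
708 hashes to 1, h2=1; 1 taken → place at 2.
323 hashes to 1, h2=6; 1 taken → place at 0.
183 hashes to 1, h2=4; 1 taken → place at 5.
Table: [323, 120, 708, -, -, 183, 137]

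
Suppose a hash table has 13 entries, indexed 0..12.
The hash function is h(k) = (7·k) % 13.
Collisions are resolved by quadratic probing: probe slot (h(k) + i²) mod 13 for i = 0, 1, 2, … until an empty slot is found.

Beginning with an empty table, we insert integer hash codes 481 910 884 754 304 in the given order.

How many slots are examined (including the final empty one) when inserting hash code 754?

481 hashes to 0; slot 0 is free → place at 0.
910 hashes to 0; 0 taken → place at 1.
884 hashes to 0; 0,1 taken → place at 4.
754 hashes to 0; 0,1,4 taken → place at 9.
304 hashes to 9; 9 taken → place at 10.
Table: [481, 910, -, -, 884, -, -, -, -, 754, 304, -, -]

4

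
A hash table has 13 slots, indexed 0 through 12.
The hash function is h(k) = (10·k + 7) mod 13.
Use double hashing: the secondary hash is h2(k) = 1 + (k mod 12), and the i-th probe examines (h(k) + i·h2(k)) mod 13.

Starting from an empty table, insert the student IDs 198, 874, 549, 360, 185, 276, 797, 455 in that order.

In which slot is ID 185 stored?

198 hashes to 11; slot 11 is free => place at 11.
874 hashes to 11, h2=11; 11 taken => place at 9.
549 hashes to 11, h2=10; 11 taken => place at 8.
360 hashes to 6; slot 6 is free => place at 6.
185 hashes to 11, h2=6; 11 taken => place at 4.
276 hashes to 11, h2=1; 11 taken => place at 12.
797 hashes to 8, h2=6; 8 taken => place at 1.
455 hashes to 7; slot 7 is free => place at 7.
Table: [_, 797, _, _, 185, _, 360, 455, 549, 874, _, 198, 276]

4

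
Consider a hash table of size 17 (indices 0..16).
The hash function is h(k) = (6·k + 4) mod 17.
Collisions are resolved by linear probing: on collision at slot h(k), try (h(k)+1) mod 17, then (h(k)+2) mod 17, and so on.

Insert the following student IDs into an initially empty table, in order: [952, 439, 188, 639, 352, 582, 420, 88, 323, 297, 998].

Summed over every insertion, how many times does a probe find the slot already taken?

952 hashes to 4; slot 4 is free -> place at 4.
439 hashes to 3; slot 3 is free -> place at 3.
188 hashes to 10; slot 10 is free -> place at 10.
639 hashes to 13; slot 13 is free -> place at 13.
352 hashes to 8; slot 8 is free -> place at 8.
582 hashes to 11; slot 11 is free -> place at 11.
420 hashes to 8; 8 taken -> place at 9.
88 hashes to 5; slot 5 is free -> place at 5.
323 hashes to 4; 4,5 taken -> place at 6.
297 hashes to 1; slot 1 is free -> place at 1.
998 hashes to 8; 8,9,10,11 taken -> place at 12.
Table: [., 297, ., 439, 952, 88, 323, ., 352, 420, 188, 582, 998, 639, ., ., .]

7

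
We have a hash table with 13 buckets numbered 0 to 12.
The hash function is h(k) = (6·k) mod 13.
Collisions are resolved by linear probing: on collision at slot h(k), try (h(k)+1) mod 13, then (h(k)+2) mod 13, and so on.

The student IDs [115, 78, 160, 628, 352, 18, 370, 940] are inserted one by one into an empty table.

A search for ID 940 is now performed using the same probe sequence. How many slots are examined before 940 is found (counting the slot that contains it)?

115 hashes to 1; slot 1 is free -> place at 1.
78 hashes to 0; slot 0 is free -> place at 0.
160 hashes to 11; slot 11 is free -> place at 11.
628 hashes to 11; 11 taken -> place at 12.
352 hashes to 6; slot 6 is free -> place at 6.
18 hashes to 4; slot 4 is free -> place at 4.
370 hashes to 10; slot 10 is free -> place at 10.
940 hashes to 11; 11,12,0,1 taken -> place at 2.
Table: [78, 115, 940, —, 18, —, 352, —, —, —, 370, 160, 628]
Lookup 940: h=11, probe 11,12,0,1,2 → found at 2.

5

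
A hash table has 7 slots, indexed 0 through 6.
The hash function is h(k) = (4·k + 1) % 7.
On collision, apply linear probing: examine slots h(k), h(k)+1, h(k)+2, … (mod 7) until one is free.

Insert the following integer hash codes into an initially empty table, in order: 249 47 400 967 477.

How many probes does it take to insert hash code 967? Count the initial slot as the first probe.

2

249: h=3 -> slot 3
47: h=0 -> slot 0
400: h=5 -> slot 5
967: h=5, probe 5,6 -> slot 6
477: h=5, probe 5,6,0,1 -> slot 1
Table: [47, 477, _, 249, _, 400, 967]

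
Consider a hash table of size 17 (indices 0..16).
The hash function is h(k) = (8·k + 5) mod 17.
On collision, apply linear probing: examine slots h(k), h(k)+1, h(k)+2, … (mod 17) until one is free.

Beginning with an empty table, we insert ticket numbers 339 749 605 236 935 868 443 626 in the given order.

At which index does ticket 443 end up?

16

339: h=14 => slot 14
749: h=13 => slot 13
605: h=0 => slot 0
236: h=6 => slot 6
935: h=5 => slot 5
868: h=13, probe 13,14,15 => slot 15
443: h=13, probe 13,14,15,16 => slot 16
626: h=15, probe 15,16,0,1 => slot 1
Table: [605, 626, -, -, -, 935, 236, -, -, -, -, -, -, 749, 339, 868, 443]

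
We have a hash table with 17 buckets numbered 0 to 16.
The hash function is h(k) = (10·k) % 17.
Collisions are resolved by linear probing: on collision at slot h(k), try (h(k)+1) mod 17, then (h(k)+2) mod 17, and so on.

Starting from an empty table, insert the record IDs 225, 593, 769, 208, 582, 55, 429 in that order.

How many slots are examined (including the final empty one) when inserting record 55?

225: h=6 -> slot 6
593: h=14 -> slot 14
769: h=6, probe 6,7 -> slot 7
208: h=6, probe 6,7,8 -> slot 8
582: h=6, probe 6,7,8,9 -> slot 9
55: h=6, probe 6,7,8,9,10 -> slot 10
429: h=6, probe 6,7,8,9,10,11 -> slot 11
Table: [—, —, —, —, —, —, 225, 769, 208, 582, 55, 429, —, —, 593, —, —]

5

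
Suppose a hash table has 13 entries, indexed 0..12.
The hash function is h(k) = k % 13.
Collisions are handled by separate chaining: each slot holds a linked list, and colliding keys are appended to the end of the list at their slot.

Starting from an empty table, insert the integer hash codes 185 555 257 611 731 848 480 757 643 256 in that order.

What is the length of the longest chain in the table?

185 → bucket 3
555 → bucket 9
257 → bucket 10
611 → bucket 0
731 → bucket 3 (collision)
848 → bucket 3 (collision)
480 → bucket 12
757 → bucket 3 (collision)
643 → bucket 6
256 → bucket 9 (collision)
Final buckets:
0: 611
1: ∅
2: ∅
3: 185 -> 731 -> 848 -> 757
4: ∅
5: ∅
6: 643
7: ∅
8: ∅
9: 555 -> 256
10: 257
11: ∅
12: 480

4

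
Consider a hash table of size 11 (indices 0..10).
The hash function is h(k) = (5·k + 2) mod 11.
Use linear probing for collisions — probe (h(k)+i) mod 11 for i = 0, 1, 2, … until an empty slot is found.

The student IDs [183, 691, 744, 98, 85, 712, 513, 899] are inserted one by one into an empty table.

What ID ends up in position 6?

183: h=4 -> slot 4
691: h=3 -> slot 3
744: h=4, probe 4,5 -> slot 5
98: h=8 -> slot 8
85: h=9 -> slot 9
712: h=9, probe 9,10 -> slot 10
513: h=4, probe 4,5,6 -> slot 6
899: h=9, probe 9,10,0 -> slot 0
Table: [899, —, —, 691, 183, 744, 513, —, 98, 85, 712]

513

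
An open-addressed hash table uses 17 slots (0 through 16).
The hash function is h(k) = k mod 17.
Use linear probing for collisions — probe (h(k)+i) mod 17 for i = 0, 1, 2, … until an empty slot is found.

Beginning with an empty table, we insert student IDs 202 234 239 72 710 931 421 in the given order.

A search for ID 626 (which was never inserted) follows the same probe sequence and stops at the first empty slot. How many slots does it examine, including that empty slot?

6

202: h=15 => slot 15
234: h=13 => slot 13
239: h=1 => slot 1
72: h=4 => slot 4
710: h=13, probe 13,14 => slot 14
931: h=13, probe 13,14,15,16 => slot 16
421: h=13, probe 13,14,15,16,0 => slot 0
Table: [421, 239, -, -, 72, -, -, -, -, -, -, -, -, 234, 710, 202, 931]
Lookup 626: h=14, probe 14,15,16,0,1,2 → slot 2 empty, not found.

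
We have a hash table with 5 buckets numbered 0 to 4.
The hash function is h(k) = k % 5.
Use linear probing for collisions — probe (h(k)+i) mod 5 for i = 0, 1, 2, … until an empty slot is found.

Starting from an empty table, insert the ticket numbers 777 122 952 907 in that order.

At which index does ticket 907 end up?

0

777 hashes to 2; slot 2 is free → place at 2.
122 hashes to 2; 2 taken → place at 3.
952 hashes to 2; 2,3 taken → place at 4.
907 hashes to 2; 2,3,4 taken → place at 0.
Table: [907, ., 777, 122, 952]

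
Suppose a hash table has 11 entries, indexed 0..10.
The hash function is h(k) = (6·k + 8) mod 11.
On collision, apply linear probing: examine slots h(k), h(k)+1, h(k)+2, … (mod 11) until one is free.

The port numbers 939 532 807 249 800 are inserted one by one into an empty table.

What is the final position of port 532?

939: h=10 -> slot 10
532: h=10, probe 10,0 -> slot 0
807: h=10, probe 10,0,1 -> slot 1
249: h=6 -> slot 6
800: h=1, probe 1,2 -> slot 2
Table: [532, 807, 800, -, -, -, 249, -, -, -, 939]

0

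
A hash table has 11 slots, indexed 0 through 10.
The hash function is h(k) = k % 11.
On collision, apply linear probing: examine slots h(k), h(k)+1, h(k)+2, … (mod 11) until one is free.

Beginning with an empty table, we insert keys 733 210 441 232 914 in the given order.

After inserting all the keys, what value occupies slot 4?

Insert 733: h=7, slot 7 empty → index 7.
Insert 210: h=1, slot 1 empty → index 1.
Insert 441: h=1, slot 1 occupied → index 2.
Insert 232: h=1, slots 1,2 occupied → index 3.
Insert 914: h=1, slots 1,2,3 occupied → index 4.
Table: [∅, 210, 441, 232, 914, ∅, ∅, 733, ∅, ∅, ∅]

914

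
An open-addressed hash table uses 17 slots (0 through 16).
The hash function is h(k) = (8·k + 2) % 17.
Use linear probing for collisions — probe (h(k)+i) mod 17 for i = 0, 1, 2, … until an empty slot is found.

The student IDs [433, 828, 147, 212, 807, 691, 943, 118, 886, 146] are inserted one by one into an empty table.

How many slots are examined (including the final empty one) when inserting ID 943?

433 hashes to 15; slot 15 is free => place at 15.
828 hashes to 13; slot 13 is free => place at 13.
147 hashes to 5; slot 5 is free => place at 5.
212 hashes to 15; 15 taken => place at 16.
807 hashes to 15; 15,16 taken => place at 0.
691 hashes to 5; 5 taken => place at 6.
943 hashes to 15; 15,16,0 taken => place at 1.
118 hashes to 11; slot 11 is free => place at 11.
886 hashes to 1; 1 taken => place at 2.
146 hashes to 14; slot 14 is free => place at 14.
Table: [807, 943, 886, -, -, 147, 691, -, -, -, -, 118, -, 828, 146, 433, 212]

4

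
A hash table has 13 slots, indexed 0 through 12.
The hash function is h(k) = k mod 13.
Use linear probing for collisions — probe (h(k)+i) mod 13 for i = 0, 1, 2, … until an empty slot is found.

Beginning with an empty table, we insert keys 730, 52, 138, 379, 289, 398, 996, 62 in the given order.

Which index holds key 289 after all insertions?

730: h=2 → slot 2
52: h=0 → slot 0
138: h=8 → slot 8
379: h=2, probe 2,3 → slot 3
289: h=3, probe 3,4 → slot 4
398: h=8, probe 8,9 → slot 9
996: h=8, probe 8,9,10 → slot 10
62: h=10, probe 10,11 → slot 11
Table: [52, —, 730, 379, 289, —, —, —, 138, 398, 996, 62, —]

4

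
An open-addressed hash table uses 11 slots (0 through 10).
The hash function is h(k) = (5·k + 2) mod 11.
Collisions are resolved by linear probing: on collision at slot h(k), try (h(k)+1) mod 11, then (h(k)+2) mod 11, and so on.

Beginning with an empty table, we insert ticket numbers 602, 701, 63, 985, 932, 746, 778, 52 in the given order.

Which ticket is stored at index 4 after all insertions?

602: h=9 => slot 9
701: h=9, probe 9,10 => slot 10
63: h=9, probe 9,10,0 => slot 0
985: h=10, probe 10,0,1 => slot 1
932: h=9, probe 9,10,0,1,2 => slot 2
746: h=3 => slot 3
778: h=9, probe 9,10,0,1,2,3,4 => slot 4
52: h=9, probe 9,10,0,1,2,3,4,5 => slot 5
Table: [63, 985, 932, 746, 778, 52, -, -, -, 602, 701]

778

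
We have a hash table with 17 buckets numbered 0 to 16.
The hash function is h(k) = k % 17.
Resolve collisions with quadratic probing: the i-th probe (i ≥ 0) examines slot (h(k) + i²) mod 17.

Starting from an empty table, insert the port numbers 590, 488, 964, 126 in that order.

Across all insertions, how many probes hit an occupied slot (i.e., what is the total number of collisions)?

3

590: h=12 -> slot 12
488: h=12, probe 12,13 -> slot 13
964: h=12, probe 12,13,16 -> slot 16
126: h=7 -> slot 7
Table: [_, _, _, _, _, _, _, 126, _, _, _, _, 590, 488, _, _, 964]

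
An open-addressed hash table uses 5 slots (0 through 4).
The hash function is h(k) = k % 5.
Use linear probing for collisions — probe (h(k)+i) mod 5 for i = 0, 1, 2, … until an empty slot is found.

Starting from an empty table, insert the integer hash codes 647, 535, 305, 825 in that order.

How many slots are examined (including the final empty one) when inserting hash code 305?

Insert 647: h=2, slot 2 empty -> index 2.
Insert 535: h=0, slot 0 empty -> index 0.
Insert 305: h=0, slot 0 occupied -> index 1.
Insert 825: h=0, slots 0,1,2 occupied -> index 3.
Table: [535, 305, 647, 825, _]

2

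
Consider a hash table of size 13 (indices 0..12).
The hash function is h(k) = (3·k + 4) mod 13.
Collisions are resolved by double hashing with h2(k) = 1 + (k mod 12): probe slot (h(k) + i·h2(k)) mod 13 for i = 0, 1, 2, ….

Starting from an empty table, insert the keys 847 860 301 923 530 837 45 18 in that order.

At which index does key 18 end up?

847 hashes to 10; slot 10 is free → place at 10.
860 hashes to 10, h2=9; 10 taken → place at 6.
301 hashes to 10, h2=2; 10 taken → place at 12.
923 hashes to 4; slot 4 is free → place at 4.
530 hashes to 8; slot 8 is free → place at 8.
837 hashes to 6, h2=10; 6 taken → place at 3.
45 hashes to 9; slot 9 is free → place at 9.
18 hashes to 6, h2=7; 6 taken → place at 0.
Table: [18, _, _, 837, 923, _, 860, _, 530, 45, 847, _, 301]

0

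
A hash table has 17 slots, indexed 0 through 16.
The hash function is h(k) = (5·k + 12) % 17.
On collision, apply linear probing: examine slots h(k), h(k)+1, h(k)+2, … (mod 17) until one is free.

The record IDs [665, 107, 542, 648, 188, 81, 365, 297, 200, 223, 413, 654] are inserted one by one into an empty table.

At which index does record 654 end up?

665: h=5 -> slot 5
107: h=3 -> slot 3
542: h=2 -> slot 2
648: h=5, probe 5,6 -> slot 6
188: h=0 -> slot 0
81: h=9 -> slot 9
365: h=1 -> slot 1
297: h=1, probe 1,2,3,4 -> slot 4
200: h=9, probe 9,10 -> slot 10
223: h=5, probe 5,6,7 -> slot 7
413: h=3, probe 3,4,5,6,7,8 -> slot 8
654: h=1, probe 1,2,3,4,5,6,7,8,9,10,11 -> slot 11
Table: [188, 365, 542, 107, 297, 665, 648, 223, 413, 81, 200, 654, ., ., ., ., .]

11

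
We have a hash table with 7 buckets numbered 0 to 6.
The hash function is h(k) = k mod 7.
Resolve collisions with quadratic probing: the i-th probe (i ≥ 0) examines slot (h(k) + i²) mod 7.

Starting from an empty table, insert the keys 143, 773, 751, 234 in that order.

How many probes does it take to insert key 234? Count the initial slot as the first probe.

143 hashes to 3; slot 3 is free => place at 3.
773 hashes to 3; 3 taken => place at 4.
751 hashes to 2; slot 2 is free => place at 2.
234 hashes to 3; 3,4 taken => place at 0.
Table: [234, ., 751, 143, 773, ., .]

3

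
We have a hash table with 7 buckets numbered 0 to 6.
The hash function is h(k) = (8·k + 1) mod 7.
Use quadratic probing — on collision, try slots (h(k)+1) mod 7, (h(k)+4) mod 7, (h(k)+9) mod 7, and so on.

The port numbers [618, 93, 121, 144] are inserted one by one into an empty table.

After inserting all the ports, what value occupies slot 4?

93

618 hashes to 3; slot 3 is free → place at 3.
93 hashes to 3; 3 taken → place at 4.
121 hashes to 3; 3,4 taken → place at 0.
144 hashes to 5; slot 5 is free → place at 5.
Table: [121, ∅, ∅, 618, 93, 144, ∅]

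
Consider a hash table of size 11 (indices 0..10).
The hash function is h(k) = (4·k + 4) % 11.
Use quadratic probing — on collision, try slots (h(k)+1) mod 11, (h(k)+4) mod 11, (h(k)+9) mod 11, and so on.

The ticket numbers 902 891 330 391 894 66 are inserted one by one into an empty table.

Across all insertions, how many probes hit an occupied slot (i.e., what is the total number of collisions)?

Insert 902: h=4, slot 4 empty -> index 4.
Insert 891: h=4, slot 4 occupied -> index 5.
Insert 330: h=4, slots 4,5 occupied -> index 8.
Insert 391: h=6, slot 6 empty -> index 6.
Insert 894: h=5, slots 5,6 occupied -> index 9.
Insert 66: h=4, slots 4,5,8 occupied -> index 2.
Table: [—, —, 66, —, 902, 891, 391, —, 330, 894, —]

8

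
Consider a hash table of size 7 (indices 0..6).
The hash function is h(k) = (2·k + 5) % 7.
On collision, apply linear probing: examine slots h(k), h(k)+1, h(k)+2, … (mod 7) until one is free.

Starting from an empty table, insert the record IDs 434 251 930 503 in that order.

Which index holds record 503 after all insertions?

434 hashes to 5; slot 5 is free → place at 5.
251 hashes to 3; slot 3 is free → place at 3.
930 hashes to 3; 3 taken → place at 4.
503 hashes to 3; 3,4,5 taken → place at 6.
Table: [—, —, —, 251, 930, 434, 503]

6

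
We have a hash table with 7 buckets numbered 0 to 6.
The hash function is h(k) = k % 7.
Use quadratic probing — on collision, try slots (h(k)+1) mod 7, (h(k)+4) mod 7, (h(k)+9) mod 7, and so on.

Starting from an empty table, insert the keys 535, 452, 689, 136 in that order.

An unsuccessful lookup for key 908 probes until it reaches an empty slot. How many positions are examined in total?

Insert 535: h=3, slot 3 empty -> index 3.
Insert 452: h=4, slot 4 empty -> index 4.
Insert 689: h=3, slots 3,4 occupied -> index 0.
Insert 136: h=3, slots 3,4,0 occupied -> index 5.
Table: [689, —, —, 535, 452, 136, —]
Lookup 908: h=5, probe 5,6 → slot 6 empty, not found.

2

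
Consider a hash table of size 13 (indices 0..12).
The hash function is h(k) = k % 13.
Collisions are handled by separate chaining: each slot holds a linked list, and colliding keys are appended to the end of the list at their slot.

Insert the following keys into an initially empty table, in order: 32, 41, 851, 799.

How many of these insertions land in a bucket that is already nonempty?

32 → bucket 6
41 → bucket 2
851 → bucket 6 (collision)
799 → bucket 6 (collision)
Final buckets:
0: —
1: —
2: 41
3: —
4: —
5: —
6: 32 -> 851 -> 799
7: —
8: —
9: —
10: —
11: —
12: —

2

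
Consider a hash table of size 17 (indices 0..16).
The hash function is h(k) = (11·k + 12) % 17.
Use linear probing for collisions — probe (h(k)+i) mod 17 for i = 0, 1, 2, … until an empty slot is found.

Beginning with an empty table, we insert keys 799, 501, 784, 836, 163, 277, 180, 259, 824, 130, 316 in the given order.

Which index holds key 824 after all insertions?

799 hashes to 12; slot 12 is free → place at 12.
501 hashes to 15; slot 15 is free → place at 15.
784 hashes to 0; slot 0 is free → place at 0.
836 hashes to 11; slot 11 is free → place at 11.
163 hashes to 3; slot 3 is free → place at 3.
277 hashes to 16; slot 16 is free → place at 16.
180 hashes to 3; 3 taken → place at 4.
259 hashes to 5; slot 5 is free → place at 5.
824 hashes to 15; 15,16,0 taken → place at 1.
130 hashes to 14; slot 14 is free → place at 14.
316 hashes to 3; 3,4,5 taken → place at 6.
Table: [784, 824, _, 163, 180, 259, 316, _, _, _, _, 836, 799, _, 130, 501, 277]

1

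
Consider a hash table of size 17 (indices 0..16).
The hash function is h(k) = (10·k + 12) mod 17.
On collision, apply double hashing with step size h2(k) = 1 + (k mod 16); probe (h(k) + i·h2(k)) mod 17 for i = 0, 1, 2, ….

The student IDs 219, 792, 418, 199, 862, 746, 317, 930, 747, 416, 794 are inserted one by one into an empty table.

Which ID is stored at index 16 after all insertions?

Insert 219: h=9, slot 9 empty => index 9.
Insert 792: h=10, slot 10 empty => index 10.
Insert 418: h=10, h2=3, slot 10 occupied => index 13.
Insert 199: h=13, h2=8, slot 13 occupied => index 4.
Insert 862: h=13, h2=15, slot 13 occupied => index 11.
Insert 746: h=9, h2=11, slot 9 occupied => index 3.
Insert 317: h=3, h2=14, slot 3 occupied => index 0.
Insert 930: h=13, h2=3, slot 13 occupied => index 16.
Insert 747: h=2, slot 2 empty => index 2.
Insert 416: h=7, slot 7 empty => index 7.
Insert 794: h=13, h2=11, slots 13,7 occupied => index 1.
Table: [317, 794, 747, 746, 199, ., ., 416, ., 219, 792, 862, ., 418, ., ., 930]

930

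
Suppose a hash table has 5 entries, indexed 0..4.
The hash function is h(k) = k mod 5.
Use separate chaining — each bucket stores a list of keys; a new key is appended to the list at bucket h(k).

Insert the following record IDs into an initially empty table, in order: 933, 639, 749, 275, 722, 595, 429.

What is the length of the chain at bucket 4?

933 -> bucket 3
639 -> bucket 4
749 -> bucket 4 (collision)
275 -> bucket 0
722 -> bucket 2
595 -> bucket 0 (collision)
429 -> bucket 4 (collision)
Final buckets:
0: 275 -> 595
1: _
2: 722
3: 933
4: 639 -> 749 -> 429

3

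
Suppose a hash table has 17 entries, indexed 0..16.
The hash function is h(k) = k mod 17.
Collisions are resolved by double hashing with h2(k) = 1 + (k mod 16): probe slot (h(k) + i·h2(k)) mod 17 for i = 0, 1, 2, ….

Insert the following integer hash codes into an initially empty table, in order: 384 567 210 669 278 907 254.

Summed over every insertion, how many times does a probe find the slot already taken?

384: h=10 => slot 10
567: h=6 => slot 6
210: h=6, h2=3, probe 6,9 => slot 9
669: h=6, h2=14, probe 6,3 => slot 3
278: h=6, h2=7, probe 6,13 => slot 13
907: h=6, h2=12, probe 6,1 => slot 1
254: h=16 => slot 16
Table: [—, 907, —, 669, —, —, 567, —, —, 210, 384, —, —, 278, —, —, 254]

4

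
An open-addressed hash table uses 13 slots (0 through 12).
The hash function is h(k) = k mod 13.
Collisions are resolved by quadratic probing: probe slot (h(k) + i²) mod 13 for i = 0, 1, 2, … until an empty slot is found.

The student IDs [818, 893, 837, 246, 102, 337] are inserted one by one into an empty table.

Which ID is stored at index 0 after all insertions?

246

Insert 818: h=12, slot 12 empty → index 12.
Insert 893: h=9, slot 9 empty → index 9.
Insert 837: h=5, slot 5 empty → index 5.
Insert 246: h=12, slot 12 occupied → index 0.
Insert 102: h=11, slot 11 empty → index 11.
Insert 337: h=12, slots 12,0 occupied → index 3.
Table: [246, _, _, 337, _, 837, _, _, _, 893, _, 102, 818]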